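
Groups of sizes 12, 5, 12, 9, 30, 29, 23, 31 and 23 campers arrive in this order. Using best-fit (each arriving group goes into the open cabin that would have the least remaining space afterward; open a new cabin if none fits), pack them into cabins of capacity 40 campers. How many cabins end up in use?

  12 → cabin 1 (new)  [load 12/40]
  5 → cabin 1  [load 17/40]
  12 → cabin 1  [load 29/40]
  9 → cabin 1  [load 38/40]
  30 → cabin 2 (new)  [load 30/40]
  29 → cabin 3 (new)  [load 29/40]
  23 → cabin 4 (new)  [load 23/40]
  31 → cabin 5 (new)  [load 31/40]
  23 → cabin 6 (new)  [load 23/40]
6 cabins opened.

6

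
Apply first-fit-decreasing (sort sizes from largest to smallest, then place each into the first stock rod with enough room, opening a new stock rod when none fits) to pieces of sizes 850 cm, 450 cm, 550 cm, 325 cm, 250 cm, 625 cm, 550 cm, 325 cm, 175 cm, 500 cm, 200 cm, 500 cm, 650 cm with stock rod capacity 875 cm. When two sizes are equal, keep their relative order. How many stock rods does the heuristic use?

8

Sorted descending: 850, 650, 625, 550, 550, 500, 500, 450, 325, 325, 250, 200, 175.
  850 → stock rod 1 (new)  [load 850/875]
  650 → stock rod 2 (new)  [load 650/875]
  625 → stock rod 3 (new)  [load 625/875]
  550 → stock rod 4 (new)  [load 550/875]
  550 → stock rod 5 (new)  [load 550/875]
  500 → stock rod 6 (new)  [load 500/875]
  500 → stock rod 7 (new)  [load 500/875]
  450 → stock rod 8 (new)  [load 450/875]
  325 → stock rod 4  [load 875/875]
  325 → stock rod 5  [load 875/875]
  250 → stock rod 3  [load 875/875]
  200 → stock rod 2  [load 850/875]
  175 → stock rod 6  [load 675/875]
8 stock rods opened.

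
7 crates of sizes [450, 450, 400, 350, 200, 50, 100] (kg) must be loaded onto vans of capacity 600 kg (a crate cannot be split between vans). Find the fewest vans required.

Total = 450 + 450 + 400 + 350 + 200 + 100 + 50 = 2000 kg.
Lower bound: ⌈2000/600⌉ = 4 vans.
A packing using 4 vans:
  van 1: 450 + 100 + 50 = 600
  van 2: 450 = 450
  van 3: 400 + 200 = 600
  van 4: 350 = 350
This matches the lower bound, so 4 is optimal.

4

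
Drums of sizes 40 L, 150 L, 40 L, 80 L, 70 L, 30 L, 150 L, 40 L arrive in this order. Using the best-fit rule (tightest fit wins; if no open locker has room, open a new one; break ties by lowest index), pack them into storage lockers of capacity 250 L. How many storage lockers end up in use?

  40 → locker 1 (new)  [load 40/250]
  150 → locker 1  [load 190/250]
  40 → locker 1  [load 230/250]
  80 → locker 2 (new)  [load 80/250]
  70 → locker 2  [load 150/250]
  30 → locker 2  [load 180/250]
  150 → locker 3 (new)  [load 150/250]
  40 → locker 2  [load 220/250]
3 storage lockers opened.

3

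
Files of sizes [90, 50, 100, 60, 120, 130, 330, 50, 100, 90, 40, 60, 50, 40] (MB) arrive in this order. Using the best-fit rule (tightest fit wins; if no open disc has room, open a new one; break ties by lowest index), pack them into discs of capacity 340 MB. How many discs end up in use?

  90 → disc 1 (new)  [load 90/340]
  50 → disc 1  [load 140/340]
  100 → disc 1  [load 240/340]
  60 → disc 1  [load 300/340]
  120 → disc 2 (new)  [load 120/340]
  130 → disc 2  [load 250/340]
  330 → disc 3 (new)  [load 330/340]
  50 → disc 2  [load 300/340]
  100 → disc 4 (new)  [load 100/340]
  90 → disc 4  [load 190/340]
  40 → disc 1  [load 340/340]
  60 → disc 4  [load 250/340]
  50 → disc 4  [load 300/340]
  40 → disc 2  [load 340/340]
4 discs opened.

4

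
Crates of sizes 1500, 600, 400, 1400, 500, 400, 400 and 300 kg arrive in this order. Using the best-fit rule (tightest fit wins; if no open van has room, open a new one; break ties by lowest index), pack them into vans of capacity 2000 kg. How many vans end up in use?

3

  1500 → van 1 (new)  [load 1500/2000]
  600 → van 2 (new)  [load 600/2000]
  400 → van 1  [load 1900/2000]
  1400 → van 2  [load 2000/2000]
  500 → van 3 (new)  [load 500/2000]
  400 → van 3  [load 900/2000]
  400 → van 3  [load 1300/2000]
  300 → van 3  [load 1600/2000]
3 vans opened.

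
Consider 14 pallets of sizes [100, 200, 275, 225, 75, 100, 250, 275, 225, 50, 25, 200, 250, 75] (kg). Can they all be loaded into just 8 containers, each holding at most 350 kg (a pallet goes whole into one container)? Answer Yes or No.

Yes

A valid assignment using 8 containers:
  container 1: 275 + 75 = 350
  container 2: 275 + 75 = 350
  container 3: 250 + 100 = 350
  container 4: 250 + 100 = 350
  container 5: 225 + 50 + 25 = 300
  container 6: 225 = 225
  container 7: 200 = 200
  container 8: 200 = 200
Every load is within 350 kg, so 8 containers suffice.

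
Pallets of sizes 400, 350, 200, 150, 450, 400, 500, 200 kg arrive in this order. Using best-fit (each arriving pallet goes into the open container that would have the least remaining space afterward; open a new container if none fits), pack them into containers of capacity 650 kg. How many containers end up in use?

5

  400 → container 1 (new)  [load 400/650]
  350 → container 2 (new)  [load 350/650]
  200 → container 1  [load 600/650]
  150 → container 2  [load 500/650]
  450 → container 3 (new)  [load 450/650]
  400 → container 4 (new)  [load 400/650]
  500 → container 5 (new)  [load 500/650]
  200 → container 3  [load 650/650]
5 containers opened.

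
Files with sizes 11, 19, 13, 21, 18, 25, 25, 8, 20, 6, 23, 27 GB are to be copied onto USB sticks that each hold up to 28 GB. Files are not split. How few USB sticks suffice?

Total = 27 + 25 + 25 + 23 + 21 + 20 + 19 + 18 + 13 + 11 + 8 + 6 = 216 GB.
Lower bound: ⌈216/28⌉ = 8 USB sticks.
A packing using 9 USB sticks:
  USB stick 1: 27 = 27
  USB stick 2: 25 = 25
  USB stick 3: 25 = 25
  USB stick 4: 23 = 23
  USB stick 5: 21 + 6 = 27
  USB stick 6: 20 + 8 = 28
  USB stick 7: 19 = 19
  USB stick 8: 18 = 18
  USB stick 9: 13 + 11 = 24
No arrangement into 8 USB sticks stays within capacity, so 9 is optimal.

9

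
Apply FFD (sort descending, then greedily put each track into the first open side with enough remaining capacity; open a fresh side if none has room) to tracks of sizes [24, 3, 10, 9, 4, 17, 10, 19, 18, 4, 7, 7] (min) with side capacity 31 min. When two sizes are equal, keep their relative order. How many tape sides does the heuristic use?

5

Sorted descending: 24, 19, 18, 17, 10, 10, 9, 7, 7, 4, 4, 3.
  24 → side 1 (new)  [load 24/31]
  19 → side 2 (new)  [load 19/31]
  18 → side 3 (new)  [load 18/31]
  17 → side 4 (new)  [load 17/31]
  10 → side 2  [load 29/31]
  10 → side 3  [load 28/31]
  9 → side 4  [load 26/31]
  7 → side 1  [load 31/31]
  7 → side 5 (new)  [load 7/31]
  4 → side 4  [load 30/31]
  4 → side 5  [load 11/31]
  3 → side 3  [load 31/31]
5 tape sides opened.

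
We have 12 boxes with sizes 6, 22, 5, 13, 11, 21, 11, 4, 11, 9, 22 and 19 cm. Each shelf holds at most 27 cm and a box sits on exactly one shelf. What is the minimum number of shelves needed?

Total = 22 + 22 + 21 + 19 + 13 + 11 + 11 + 11 + 9 + 6 + 5 + 4 = 154 cm.
Lower bound: ⌈154/27⌉ = 6 shelves.
A packing using 7 shelves:
  shelf 1: 22 + 5 = 27
  shelf 2: 22 + 4 = 26
  shelf 3: 21 + 6 = 27
  shelf 4: 19 = 19
  shelf 5: 13 + 11 = 24
  shelf 6: 11 + 11 = 22
  shelf 7: 9 = 9
No arrangement into 6 shelves stays within capacity, so 7 is optimal.

7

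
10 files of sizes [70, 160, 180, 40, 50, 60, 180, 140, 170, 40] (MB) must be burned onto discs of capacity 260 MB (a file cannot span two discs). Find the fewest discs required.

Total = 180 + 180 + 170 + 160 + 140 + 70 + 60 + 50 + 40 + 40 = 1090 MB.
Lower bound: ⌈1090/260⌉ = 5 discs.
A packing using 5 discs:
  disc 1: 180 + 70 = 250
  disc 2: 180 + 60 = 240
  disc 3: 170 + 50 + 40 = 260
  disc 4: 160 + 40 = 200
  disc 5: 140 = 140
This matches the lower bound, so 5 is optimal.

5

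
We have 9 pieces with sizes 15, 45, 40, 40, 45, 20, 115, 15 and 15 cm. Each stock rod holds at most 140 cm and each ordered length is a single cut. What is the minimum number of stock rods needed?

3

Total = 115 + 45 + 45 + 40 + 40 + 20 + 15 + 15 + 15 = 350 cm.
Lower bound: ⌈350/140⌉ = 3 stock rods.
A packing using 3 stock rods:
  stock rod 1: 115 + 20 = 135
  stock rod 2: 45 + 45 + 40 = 130
  stock rod 3: 40 + 15 + 15 + 15 = 85
This matches the lower bound, so 3 is optimal.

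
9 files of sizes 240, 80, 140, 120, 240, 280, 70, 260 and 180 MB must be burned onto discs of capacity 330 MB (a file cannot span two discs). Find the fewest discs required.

Total = 280 + 260 + 240 + 240 + 180 + 140 + 120 + 80 + 70 = 1610 MB.
Lower bound: ⌈1610/330⌉ = 5 discs.
A packing using 6 discs:
  disc 1: 280 = 280
  disc 2: 260 + 70 = 330
  disc 3: 240 + 80 = 320
  disc 4: 240 = 240
  disc 5: 180 + 140 = 320
  disc 6: 120 = 120
No arrangement into 5 discs stays within capacity, so 6 is optimal.

6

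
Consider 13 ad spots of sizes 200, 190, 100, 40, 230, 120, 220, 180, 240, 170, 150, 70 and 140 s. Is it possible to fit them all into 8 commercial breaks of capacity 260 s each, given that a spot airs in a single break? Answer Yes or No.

No

Total = 2050 s; ⌈2050/260⌉ = 8.
9 ad spots each exceed half the capacity and cannot share a break, forcing at least 9 commercial breaks.
At least 9 commercial breaks are required, but only 8 are allowed.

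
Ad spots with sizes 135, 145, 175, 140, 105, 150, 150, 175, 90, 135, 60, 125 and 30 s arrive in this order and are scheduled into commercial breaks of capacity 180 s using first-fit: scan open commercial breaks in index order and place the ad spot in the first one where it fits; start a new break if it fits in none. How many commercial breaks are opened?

11

  135 → break 1 (new)  [load 135/180]
  145 → break 2 (new)  [load 145/180]
  175 → break 3 (new)  [load 175/180]
  140 → break 4 (new)  [load 140/180]
  105 → break 5 (new)  [load 105/180]
  150 → break 6 (new)  [load 150/180]
  150 → break 7 (new)  [load 150/180]
  175 → break 8 (new)  [load 175/180]
  90 → break 9 (new)  [load 90/180]
  135 → break 10 (new)  [load 135/180]
  60 → break 5  [load 165/180]
  125 → break 11 (new)  [load 125/180]
  30 → break 1  [load 165/180]
11 commercial breaks opened.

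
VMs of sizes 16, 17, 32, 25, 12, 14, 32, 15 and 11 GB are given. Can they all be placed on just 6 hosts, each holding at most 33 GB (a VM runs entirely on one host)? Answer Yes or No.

A valid assignment using 6 hosts:
  host 1: 32 = 32
  host 2: 32 = 32
  host 3: 25 = 25
  host 4: 17 + 16 = 33
  host 5: 15 + 14 = 29
  host 6: 12 + 11 = 23
Every load is within 33 GB, so 6 hosts suffice.

Yes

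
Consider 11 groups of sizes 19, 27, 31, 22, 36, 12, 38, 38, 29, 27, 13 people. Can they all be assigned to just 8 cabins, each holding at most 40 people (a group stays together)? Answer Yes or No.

Total = 292 people; ⌈292/40⌉ = 8.
The bound of 8 does not rule out 8, but exhaustive search shows no assignment into 8 cabins of capacity 40 people exists — the minimum is 9.

No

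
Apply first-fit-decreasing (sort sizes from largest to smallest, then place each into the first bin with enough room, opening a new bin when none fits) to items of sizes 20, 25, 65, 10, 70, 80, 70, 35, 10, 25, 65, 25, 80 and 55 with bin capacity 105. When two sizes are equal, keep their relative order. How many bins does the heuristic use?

7

Sorted descending: 80, 80, 70, 70, 65, 65, 55, 35, 25, 25, 25, 20, 10, 10.
  80 → bin 1 (new)  [load 80/105]
  80 → bin 2 (new)  [load 80/105]
  70 → bin 3 (new)  [load 70/105]
  70 → bin 4 (new)  [load 70/105]
  65 → bin 5 (new)  [load 65/105]
  65 → bin 6 (new)  [load 65/105]
  55 → bin 7 (new)  [load 55/105]
  35 → bin 3  [load 105/105]
  25 → bin 1  [load 105/105]
  25 → bin 2  [load 105/105]
  25 → bin 4  [load 95/105]
  20 → bin 5  [load 85/105]
  10 → bin 4  [load 105/105]
  10 → bin 5  [load 95/105]
7 bins opened.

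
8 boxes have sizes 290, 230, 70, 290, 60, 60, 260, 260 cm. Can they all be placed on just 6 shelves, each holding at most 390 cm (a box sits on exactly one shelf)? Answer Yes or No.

Yes

A valid assignment using 5 shelves:
  shelf 1: 290 + 70 = 360
  shelf 2: 290 + 60 = 350
  shelf 3: 260 + 60 = 320
  shelf 4: 260 = 260
  shelf 5: 230 = 230
That uses only 5 ≤ 6, so 6 shelves are enough.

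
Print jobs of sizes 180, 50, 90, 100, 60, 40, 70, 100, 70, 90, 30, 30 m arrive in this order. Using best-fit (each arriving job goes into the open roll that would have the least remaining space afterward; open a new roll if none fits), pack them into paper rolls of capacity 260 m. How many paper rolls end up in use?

4

  180 → roll 1 (new)  [load 180/260]
  50 → roll 1  [load 230/260]
  90 → roll 2 (new)  [load 90/260]
  100 → roll 2  [load 190/260]
  60 → roll 2  [load 250/260]
  40 → roll 3 (new)  [load 40/260]
  70 → roll 3  [load 110/260]
  100 → roll 3  [load 210/260]
  70 → roll 4 (new)  [load 70/260]
  90 → roll 4  [load 160/260]
  30 → roll 1  [load 260/260]
  30 → roll 3  [load 240/260]
4 paper rolls opened.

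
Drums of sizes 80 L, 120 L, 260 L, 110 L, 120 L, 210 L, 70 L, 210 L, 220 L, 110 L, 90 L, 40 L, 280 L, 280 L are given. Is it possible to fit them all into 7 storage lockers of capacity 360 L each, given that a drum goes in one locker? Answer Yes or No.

Yes

A valid assignment using 7 storage lockers:
  locker 1: 280 + 80 = 360
  locker 2: 280 + 70 = 350
  locker 3: 260 + 90 = 350
  locker 4: 220 + 120 = 340
  locker 5: 210 + 120 = 330
  locker 6: 210 + 110 + 40 = 360
  locker 7: 110 = 110
Every load is within 360 L, so 7 storage lockers suffice.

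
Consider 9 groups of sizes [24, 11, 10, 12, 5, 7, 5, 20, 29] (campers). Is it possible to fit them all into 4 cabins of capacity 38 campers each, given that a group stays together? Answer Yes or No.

A valid assignment using 4 cabins:
  cabin 1: 29 + 7 = 36
  cabin 2: 24 + 12 = 36
  cabin 3: 20 + 11 + 5 = 36
  cabin 4: 10 + 5 = 15
Every load is within 38 campers, so 4 cabins suffice.

Yes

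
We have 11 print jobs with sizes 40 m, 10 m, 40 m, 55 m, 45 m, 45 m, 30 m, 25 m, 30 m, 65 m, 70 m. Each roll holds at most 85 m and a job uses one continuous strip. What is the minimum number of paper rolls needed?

6

Total = 70 + 65 + 55 + 45 + 45 + 40 + 40 + 30 + 30 + 25 + 10 = 455 m.
Lower bound: ⌈455/85⌉ = 6 paper rolls.
A packing using 6 paper rolls:
  roll 1: 70 + 10 = 80
  roll 2: 65 = 65
  roll 3: 55 + 30 = 85
  roll 4: 45 + 40 = 85
  roll 5: 45 + 40 = 85
  roll 6: 30 + 25 = 55
This matches the lower bound, so 6 is optimal.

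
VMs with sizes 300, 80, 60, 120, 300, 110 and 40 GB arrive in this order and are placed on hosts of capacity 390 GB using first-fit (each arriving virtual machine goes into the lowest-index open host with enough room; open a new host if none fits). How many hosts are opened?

  300 → host 1 (new)  [load 300/390]
  80 → host 1  [load 380/390]
  60 → host 2 (new)  [load 60/390]
  120 → host 2  [load 180/390]
  300 → host 3 (new)  [load 300/390]
  110 → host 2  [load 290/390]
  40 → host 2  [load 330/390]
3 hosts opened.

3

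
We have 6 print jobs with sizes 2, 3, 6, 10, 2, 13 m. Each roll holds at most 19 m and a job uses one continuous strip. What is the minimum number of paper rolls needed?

Total = 13 + 10 + 6 + 3 + 2 + 2 = 36 m.
Lower bound: ⌈36/19⌉ = 2 paper rolls.
A packing using 2 paper rolls:
  roll 1: 13 + 6 = 19
  roll 2: 10 + 3 + 2 + 2 = 17
This matches the lower bound, so 2 is optimal.

2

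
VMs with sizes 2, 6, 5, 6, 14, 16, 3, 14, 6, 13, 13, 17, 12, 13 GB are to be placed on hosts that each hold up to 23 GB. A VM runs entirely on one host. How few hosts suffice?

Total = 17 + 16 + 14 + 14 + 13 + 13 + 13 + 12 + 6 + 6 + 6 + 5 + 3 + 2 = 140 GB.
Lower bound: ⌈140/23⌉ = 7 hosts.
Also, 8 VMs each exceed 23/2 GB, and no two of those can share a host, so at least 8 hosts are needed.
A packing using 8 hosts:
  host 1: 17 + 6 = 23
  host 2: 16 + 6 = 22
  host 3: 14 + 6 + 3 = 23
  host 4: 14 + 5 + 2 = 21
  host 5: 13 = 13
  host 6: 13 = 13
  host 7: 13 = 13
  host 8: 12 = 12
This matches the lower bound, so 8 is optimal.

8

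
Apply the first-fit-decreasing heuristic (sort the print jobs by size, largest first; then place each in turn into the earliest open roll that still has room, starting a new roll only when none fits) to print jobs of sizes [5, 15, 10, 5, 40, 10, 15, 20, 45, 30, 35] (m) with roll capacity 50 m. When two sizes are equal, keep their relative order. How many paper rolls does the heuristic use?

Sorted descending: 45, 40, 35, 30, 20, 15, 15, 10, 10, 5, 5.
  45 → roll 1 (new)  [load 45/50]
  40 → roll 2 (new)  [load 40/50]
  35 → roll 3 (new)  [load 35/50]
  30 → roll 4 (new)  [load 30/50]
  20 → roll 4  [load 50/50]
  15 → roll 3  [load 50/50]
  15 → roll 5 (new)  [load 15/50]
  10 → roll 2  [load 50/50]
  10 → roll 5  [load 25/50]
  5 → roll 1  [load 50/50]
  5 → roll 5  [load 30/50]
5 paper rolls opened.

5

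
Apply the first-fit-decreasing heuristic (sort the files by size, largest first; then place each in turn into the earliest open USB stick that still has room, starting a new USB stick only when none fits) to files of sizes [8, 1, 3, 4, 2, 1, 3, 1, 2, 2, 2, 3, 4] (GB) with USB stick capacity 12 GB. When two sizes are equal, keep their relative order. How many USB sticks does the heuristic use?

Sorted descending: 8, 4, 4, 3, 3, 3, 2, 2, 2, 2, 1, 1, 1.
  8 → USB stick 1 (new)  [load 8/12]
  4 → USB stick 1  [load 12/12]
  4 → USB stick 2 (new)  [load 4/12]
  3 → USB stick 2  [load 7/12]
  3 → USB stick 2  [load 10/12]
  3 → USB stick 3 (new)  [load 3/12]
  2 → USB stick 2  [load 12/12]
  2 → USB stick 3  [load 5/12]
  2 → USB stick 3  [load 7/12]
  2 → USB stick 3  [load 9/12]
  1 → USB stick 3  [load 10/12]
  1 → USB stick 3  [load 11/12]
  1 → USB stick 3  [load 12/12]
3 USB sticks opened.

3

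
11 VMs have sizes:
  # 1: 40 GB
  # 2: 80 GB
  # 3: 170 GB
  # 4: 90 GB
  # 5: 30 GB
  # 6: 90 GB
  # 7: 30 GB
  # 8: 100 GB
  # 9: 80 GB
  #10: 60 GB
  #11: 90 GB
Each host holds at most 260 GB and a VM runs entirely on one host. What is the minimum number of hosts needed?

Total = 170 + 100 + 90 + 90 + 90 + 80 + 80 + 60 + 40 + 30 + 30 = 860 GB.
Lower bound: ⌈860/260⌉ = 4 hosts.
A packing using 4 hosts:
  host 1: 170 + 90 = 260
  host 2: 100 + 90 + 60 = 250
  host 3: 90 + 80 + 80 = 250
  host 4: 40 + 30 + 30 = 100
This matches the lower bound, so 4 is optimal.

4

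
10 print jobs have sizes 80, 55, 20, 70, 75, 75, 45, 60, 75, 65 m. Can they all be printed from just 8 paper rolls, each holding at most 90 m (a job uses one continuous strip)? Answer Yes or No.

No

Total = 620 m; ⌈620/90⌉ = 7.
8 print jobs each exceed half the capacity and cannot share a roll, forcing at least 8 paper rolls.
The bound of 8 does not rule out 8, but exhaustive search shows no assignment into 8 paper rolls of capacity 90 m exists — the minimum is 9.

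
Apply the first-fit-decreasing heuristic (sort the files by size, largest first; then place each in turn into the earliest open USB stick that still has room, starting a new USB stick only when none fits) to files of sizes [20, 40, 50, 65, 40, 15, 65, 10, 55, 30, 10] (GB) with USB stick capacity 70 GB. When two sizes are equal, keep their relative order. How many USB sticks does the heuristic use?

Sorted descending: 65, 65, 55, 50, 40, 40, 30, 20, 15, 10, 10.
  65 → USB stick 1 (new)  [load 65/70]
  65 → USB stick 2 (new)  [load 65/70]
  55 → USB stick 3 (new)  [load 55/70]
  50 → USB stick 4 (new)  [load 50/70]
  40 → USB stick 5 (new)  [load 40/70]
  40 → USB stick 6 (new)  [load 40/70]
  30 → USB stick 5  [load 70/70]
  20 → USB stick 4  [load 70/70]
  15 → USB stick 3  [load 70/70]
  10 → USB stick 6  [load 50/70]
  10 → USB stick 6  [load 60/70]
6 USB sticks opened.

6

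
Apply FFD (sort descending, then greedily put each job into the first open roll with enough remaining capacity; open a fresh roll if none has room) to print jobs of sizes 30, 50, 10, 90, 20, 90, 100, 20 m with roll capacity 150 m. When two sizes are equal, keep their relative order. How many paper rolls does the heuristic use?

Sorted descending: 100, 90, 90, 50, 30, 20, 20, 10.
  100 → roll 1 (new)  [load 100/150]
  90 → roll 2 (new)  [load 90/150]
  90 → roll 3 (new)  [load 90/150]
  50 → roll 1  [load 150/150]
  30 → roll 2  [load 120/150]
  20 → roll 2  [load 140/150]
  20 → roll 3  [load 110/150]
  10 → roll 2  [load 150/150]
3 paper rolls opened.

3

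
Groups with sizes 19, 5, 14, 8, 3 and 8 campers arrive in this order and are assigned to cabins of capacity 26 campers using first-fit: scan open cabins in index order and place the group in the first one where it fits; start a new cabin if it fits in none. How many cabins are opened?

3

  19 → cabin 1 (new)  [load 19/26]
  5 → cabin 1  [load 24/26]
  14 → cabin 2 (new)  [load 14/26]
  8 → cabin 2  [load 22/26]
  3 → cabin 2  [load 25/26]
  8 → cabin 3 (new)  [load 8/26]
3 cabins opened.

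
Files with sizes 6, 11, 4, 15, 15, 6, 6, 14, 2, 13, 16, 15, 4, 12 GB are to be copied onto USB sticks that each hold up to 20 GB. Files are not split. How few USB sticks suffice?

8

Total = 16 + 15 + 15 + 15 + 14 + 13 + 12 + 11 + 6 + 6 + 6 + 4 + 4 + 2 = 139 GB.
Lower bound: ⌈139/20⌉ = 7 USB sticks.
Also, 8 files each exceed 10 GB, and no two of those can share a USB stick, so at least 8 USB sticks are needed.
A packing using 8 USB sticks:
  USB stick 1: 16 + 4 = 20
  USB stick 2: 15 + 4 = 19
  USB stick 3: 15 + 2 = 17
  USB stick 4: 15 = 15
  USB stick 5: 14 + 6 = 20
  USB stick 6: 13 + 6 = 19
  USB stick 7: 12 + 6 = 18
  USB stick 8: 11 = 11
This matches the lower bound, so 8 is optimal.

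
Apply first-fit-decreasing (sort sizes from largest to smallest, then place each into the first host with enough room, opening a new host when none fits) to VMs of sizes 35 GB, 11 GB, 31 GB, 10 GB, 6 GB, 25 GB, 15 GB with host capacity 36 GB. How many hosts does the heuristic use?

Sorted descending: 35, 31, 25, 15, 11, 10, 6.
  35 → host 1 (new)  [load 35/36]
  31 → host 2 (new)  [load 31/36]
  25 → host 3 (new)  [load 25/36]
  15 → host 4 (new)  [load 15/36]
  11 → host 3  [load 36/36]
  10 → host 4  [load 25/36]
  6 → host 4  [load 31/36]
4 hosts opened.

4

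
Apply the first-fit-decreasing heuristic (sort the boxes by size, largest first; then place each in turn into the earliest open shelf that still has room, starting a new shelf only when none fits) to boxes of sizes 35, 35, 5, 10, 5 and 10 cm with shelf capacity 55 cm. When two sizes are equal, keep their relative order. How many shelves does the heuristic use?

Sorted descending: 35, 35, 10, 10, 5, 5.
  35 → shelf 1 (new)  [load 35/55]
  35 → shelf 2 (new)  [load 35/55]
  10 → shelf 1  [load 45/55]
  10 → shelf 1  [load 55/55]
  5 → shelf 2  [load 40/55]
  5 → shelf 2  [load 45/55]
2 shelves opened.

2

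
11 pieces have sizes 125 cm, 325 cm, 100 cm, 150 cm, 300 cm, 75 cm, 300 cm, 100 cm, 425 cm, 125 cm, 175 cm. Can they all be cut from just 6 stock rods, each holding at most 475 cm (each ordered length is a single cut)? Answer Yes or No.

A valid assignment using 5 stock rods:
  stock rod 1: 425 = 425
  stock rod 2: 325 + 150 = 475
  stock rod 3: 300 + 175 = 475
  stock rod 4: 300 + 125 = 425
  stock rod 5: 125 + 100 + 100 + 75 = 400
That uses only 5 ≤ 6, so 6 stock rods are enough.

Yes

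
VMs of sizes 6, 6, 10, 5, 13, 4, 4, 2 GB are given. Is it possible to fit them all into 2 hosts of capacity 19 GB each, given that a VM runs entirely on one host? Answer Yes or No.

No

Total = 50 GB; ⌈50/19⌉ = 3.
At least 3 hosts are required, but only 2 are allowed.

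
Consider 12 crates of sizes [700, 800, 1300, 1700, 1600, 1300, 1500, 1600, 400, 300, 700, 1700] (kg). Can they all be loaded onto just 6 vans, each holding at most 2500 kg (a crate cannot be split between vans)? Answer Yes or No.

Total = 13600 kg; ⌈13600/2500⌉ = 6.
7 crates each exceed half the capacity and cannot share a van, forcing at least 7 vans.
At least 7 vans are required, but only 6 are allowed.

No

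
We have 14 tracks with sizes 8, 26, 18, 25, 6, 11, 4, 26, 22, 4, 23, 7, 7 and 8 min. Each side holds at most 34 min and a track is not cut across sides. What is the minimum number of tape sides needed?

Total = 26 + 26 + 25 + 23 + 22 + 18 + 11 + 8 + 8 + 7 + 7 + 6 + 4 + 4 = 195 min.
Lower bound: ⌈195/34⌉ = 6 tape sides.
A packing using 6 tape sides:
  side 1: 26 + 8 = 34
  side 2: 26 + 8 = 34
  side 3: 25 + 7 = 32
  side 4: 23 + 11 = 34
  side 5: 22 + 7 + 4 = 33
  side 6: 18 + 6 + 4 = 28
This matches the lower bound, so 6 is optimal.

6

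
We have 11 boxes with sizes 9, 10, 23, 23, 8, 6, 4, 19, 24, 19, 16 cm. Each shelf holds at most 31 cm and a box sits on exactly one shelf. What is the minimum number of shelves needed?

Total = 24 + 23 + 23 + 19 + 19 + 16 + 10 + 9 + 8 + 6 + 4 = 161 cm.
Lower bound: ⌈161/31⌉ = 6 shelves.
A packing using 6 shelves:
  shelf 1: 24 + 6 = 30
  shelf 2: 23 + 8 = 31
  shelf 3: 23 + 4 = 27
  shelf 4: 19 + 10 = 29
  shelf 5: 19 + 9 = 28
  shelf 6: 16 = 16
This matches the lower bound, so 6 is optimal.

6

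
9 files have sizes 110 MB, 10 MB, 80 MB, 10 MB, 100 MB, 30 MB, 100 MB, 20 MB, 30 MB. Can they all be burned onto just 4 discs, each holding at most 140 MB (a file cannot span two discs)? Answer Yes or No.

A valid assignment using 4 discs:
  disc 1: 110 + 30 = 140
  disc 2: 100 + 30 + 10 = 140
  disc 3: 100 + 20 + 10 = 130
  disc 4: 80 = 80
Every load is within 140 MB, so 4 discs suffice.

Yes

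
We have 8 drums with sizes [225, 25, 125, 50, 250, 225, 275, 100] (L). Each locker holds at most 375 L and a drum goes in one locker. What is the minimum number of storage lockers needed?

Total = 275 + 250 + 225 + 225 + 125 + 100 + 50 + 25 = 1275 L.
Lower bound: ⌈1275/375⌉ = 4 storage lockers.
A packing using 4 storage lockers:
  locker 1: 275 + 100 = 375
  locker 2: 250 + 125 = 375
  locker 3: 225 + 50 + 25 = 300
  locker 4: 225 = 225
This matches the lower bound, so 4 is optimal.

4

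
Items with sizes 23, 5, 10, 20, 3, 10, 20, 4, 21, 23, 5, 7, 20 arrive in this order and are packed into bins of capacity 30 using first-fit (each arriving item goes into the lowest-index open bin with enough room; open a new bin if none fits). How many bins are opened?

7

  23 → bin 1 (new)  [load 23/30]
  5 → bin 1  [load 28/30]
  10 → bin 2 (new)  [load 10/30]
  20 → bin 2  [load 30/30]
  3 → bin 3 (new)  [load 3/30]
  10 → bin 3  [load 13/30]
  20 → bin 4 (new)  [load 20/30]
  4 → bin 3  [load 17/30]
  21 → bin 5 (new)  [load 21/30]
  23 → bin 6 (new)  [load 23/30]
  5 → bin 3  [load 22/30]
  7 → bin 3  [load 29/30]
  20 → bin 7 (new)  [load 20/30]
7 bins opened.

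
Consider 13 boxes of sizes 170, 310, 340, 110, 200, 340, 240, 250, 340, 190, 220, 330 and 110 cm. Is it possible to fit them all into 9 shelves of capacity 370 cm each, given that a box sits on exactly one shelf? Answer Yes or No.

Total = 3150 cm; ⌈3150/370⌉ = 9.
10 boxes each exceed half the capacity and cannot share a shelf, forcing at least 10 shelves.
At least 10 shelves are required, but only 9 are allowed.

No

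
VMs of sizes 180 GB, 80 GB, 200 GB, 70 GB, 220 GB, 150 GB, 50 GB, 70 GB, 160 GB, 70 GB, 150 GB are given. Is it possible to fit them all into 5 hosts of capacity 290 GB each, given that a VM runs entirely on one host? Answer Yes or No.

Total = 1400 GB; ⌈1400/290⌉ = 5.
6 VMs each exceed half the capacity and cannot share a host, forcing at least 6 hosts.
At least 6 hosts are required, but only 5 are allowed.

No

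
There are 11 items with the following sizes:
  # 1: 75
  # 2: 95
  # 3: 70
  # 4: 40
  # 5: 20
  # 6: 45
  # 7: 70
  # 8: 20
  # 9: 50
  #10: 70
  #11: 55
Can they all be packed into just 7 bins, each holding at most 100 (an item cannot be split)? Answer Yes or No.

Yes

A valid assignment using 7 bins:
  bin 1: 95 = 95
  bin 2: 75 + 20 = 95
  bin 3: 70 + 20 = 90
  bin 4: 70 = 70
  bin 5: 70 = 70
  bin 6: 55 + 45 = 100
  bin 7: 50 + 40 = 90
Every load is within 100, so 7 bins suffice.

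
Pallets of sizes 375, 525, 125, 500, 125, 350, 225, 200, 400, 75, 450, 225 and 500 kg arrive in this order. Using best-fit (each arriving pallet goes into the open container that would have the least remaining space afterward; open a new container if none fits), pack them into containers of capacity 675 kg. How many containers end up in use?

7

  375 → container 1 (new)  [load 375/675]
  525 → container 2 (new)  [load 525/675]
  125 → container 2  [load 650/675]
  500 → container 3 (new)  [load 500/675]
  125 → container 3  [load 625/675]
  350 → container 4 (new)  [load 350/675]
  225 → container 1  [load 600/675]
  200 → container 4  [load 550/675]
  400 → container 5 (new)  [load 400/675]
  75 → container 1  [load 675/675]
  450 → container 6 (new)  [load 450/675]
  225 → container 6  [load 675/675]
  500 → container 7 (new)  [load 500/675]
7 containers opened.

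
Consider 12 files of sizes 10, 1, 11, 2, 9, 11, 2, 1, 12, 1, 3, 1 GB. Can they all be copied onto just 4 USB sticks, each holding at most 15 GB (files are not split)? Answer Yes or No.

Total = 64 GB; ⌈64/15⌉ = 5.
At least 5 USB sticks are required, but only 4 are allowed.

No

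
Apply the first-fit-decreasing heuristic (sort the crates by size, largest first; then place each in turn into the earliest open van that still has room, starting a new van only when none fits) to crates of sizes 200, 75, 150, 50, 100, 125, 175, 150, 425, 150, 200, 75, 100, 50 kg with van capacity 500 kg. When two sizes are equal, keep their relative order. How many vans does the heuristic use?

Sorted descending: 425, 200, 200, 175, 150, 150, 150, 125, 100, 100, 75, 75, 50, 50.
  425 → van 1 (new)  [load 425/500]
  200 → van 2 (new)  [load 200/500]
  200 → van 2  [load 400/500]
  175 → van 3 (new)  [load 175/500]
  150 → van 3  [load 325/500]
  150 → van 3  [load 475/500]
  150 → van 4 (new)  [load 150/500]
  125 → van 4  [load 275/500]
  100 → van 2  [load 500/500]
  100 → van 4  [load 375/500]
  75 → van 1  [load 500/500]
  75 → van 4  [load 450/500]
  50 → van 4  [load 500/500]
  50 → van 5 (new)  [load 50/500]
5 vans opened.

5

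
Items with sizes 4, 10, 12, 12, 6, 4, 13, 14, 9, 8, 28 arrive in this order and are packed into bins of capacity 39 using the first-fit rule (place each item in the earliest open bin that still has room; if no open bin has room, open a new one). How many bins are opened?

  4 → bin 1 (new)  [load 4/39]
  10 → bin 1  [load 14/39]
  12 → bin 1  [load 26/39]
  12 → bin 1  [load 38/39]
  6 → bin 2 (new)  [load 6/39]
  4 → bin 2  [load 10/39]
  13 → bin 2  [load 23/39]
  14 → bin 2  [load 37/39]
  9 → bin 3 (new)  [load 9/39]
  8 → bin 3  [load 17/39]
  28 → bin 4 (new)  [load 28/39]
4 bins opened.

4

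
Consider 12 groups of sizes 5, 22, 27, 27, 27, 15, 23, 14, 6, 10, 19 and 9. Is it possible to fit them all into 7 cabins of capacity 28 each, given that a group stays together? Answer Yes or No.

No

Total = 204; ⌈204/28⌉ = 8.
At least 8 cabins are required, but only 7 are allowed.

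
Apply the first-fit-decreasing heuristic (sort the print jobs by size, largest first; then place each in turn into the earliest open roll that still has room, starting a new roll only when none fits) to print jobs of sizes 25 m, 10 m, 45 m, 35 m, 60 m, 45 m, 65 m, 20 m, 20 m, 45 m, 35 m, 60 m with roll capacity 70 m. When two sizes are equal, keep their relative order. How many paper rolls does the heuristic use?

7

Sorted descending: 65, 60, 60, 45, 45, 45, 35, 35, 25, 20, 20, 10.
  65 → roll 1 (new)  [load 65/70]
  60 → roll 2 (new)  [load 60/70]
  60 → roll 3 (new)  [load 60/70]
  45 → roll 4 (new)  [load 45/70]
  45 → roll 5 (new)  [load 45/70]
  45 → roll 6 (new)  [load 45/70]
  35 → roll 7 (new)  [load 35/70]
  35 → roll 7  [load 70/70]
  25 → roll 4  [load 70/70]
  20 → roll 5  [load 65/70]
  20 → roll 6  [load 65/70]
  10 → roll 2  [load 70/70]
7 paper rolls opened.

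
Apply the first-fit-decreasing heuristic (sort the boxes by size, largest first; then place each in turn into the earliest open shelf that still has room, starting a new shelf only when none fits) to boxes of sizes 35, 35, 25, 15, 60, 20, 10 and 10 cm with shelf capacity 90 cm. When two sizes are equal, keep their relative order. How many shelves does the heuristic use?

Sorted descending: 60, 35, 35, 25, 20, 15, 10, 10.
  60 → shelf 1 (new)  [load 60/90]
  35 → shelf 2 (new)  [load 35/90]
  35 → shelf 2  [load 70/90]
  25 → shelf 1  [load 85/90]
  20 → shelf 2  [load 90/90]
  15 → shelf 3 (new)  [load 15/90]
  10 → shelf 3  [load 25/90]
  10 → shelf 3  [load 35/90]
3 shelves opened.

3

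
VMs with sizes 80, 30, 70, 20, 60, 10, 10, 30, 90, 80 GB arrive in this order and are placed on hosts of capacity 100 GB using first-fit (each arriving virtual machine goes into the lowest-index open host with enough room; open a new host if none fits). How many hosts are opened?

  80 → host 1 (new)  [load 80/100]
  30 → host 2 (new)  [load 30/100]
  70 → host 2  [load 100/100]
  20 → host 1  [load 100/100]
  60 → host 3 (new)  [load 60/100]
  10 → host 3  [load 70/100]
  10 → host 3  [load 80/100]
  30 → host 4 (new)  [load 30/100]
  90 → host 5 (new)  [load 90/100]
  80 → host 6 (new)  [load 80/100]
6 hosts opened.

6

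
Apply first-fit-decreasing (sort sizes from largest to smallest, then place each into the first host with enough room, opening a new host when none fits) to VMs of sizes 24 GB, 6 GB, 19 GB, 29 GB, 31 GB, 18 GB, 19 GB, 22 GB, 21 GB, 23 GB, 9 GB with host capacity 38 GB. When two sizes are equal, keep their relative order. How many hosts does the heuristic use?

8

Sorted descending: 31, 29, 24, 23, 22, 21, 19, 19, 18, 9, 6.
  31 → host 1 (new)  [load 31/38]
  29 → host 2 (new)  [load 29/38]
  24 → host 3 (new)  [load 24/38]
  23 → host 4 (new)  [load 23/38]
  22 → host 5 (new)  [load 22/38]
  21 → host 6 (new)  [load 21/38]
  19 → host 7 (new)  [load 19/38]
  19 → host 7  [load 38/38]
  18 → host 8 (new)  [load 18/38]
  9 → host 2  [load 38/38]
  6 → host 1  [load 37/38]
8 hosts opened.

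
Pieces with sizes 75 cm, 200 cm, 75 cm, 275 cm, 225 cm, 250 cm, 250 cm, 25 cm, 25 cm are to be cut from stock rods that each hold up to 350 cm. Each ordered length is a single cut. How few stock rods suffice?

Total = 275 + 250 + 250 + 225 + 200 + 75 + 75 + 25 + 25 = 1400 cm.
Lower bound: ⌈1400/350⌉ = 4 stock rods.
Also, 5 pieces each exceed 175 cm, and no two of those can share a stock rod, so at least 5 stock rods are needed.
A packing using 5 stock rods:
  stock rod 1: 275 + 75 = 350
  stock rod 2: 250 + 75 + 25 = 350
  stock rod 3: 250 + 25 = 275
  stock rod 4: 225 = 225
  stock rod 5: 200 = 200
This matches the lower bound, so 5 is optimal.

5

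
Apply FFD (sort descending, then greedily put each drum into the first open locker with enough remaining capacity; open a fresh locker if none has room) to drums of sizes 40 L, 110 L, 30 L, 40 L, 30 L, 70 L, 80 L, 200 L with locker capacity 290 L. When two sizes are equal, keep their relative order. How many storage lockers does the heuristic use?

Sorted descending: 200, 110, 80, 70, 40, 40, 30, 30.
  200 → locker 1 (new)  [load 200/290]
  110 → locker 2 (new)  [load 110/290]
  80 → locker 1  [load 280/290]
  70 → locker 2  [load 180/290]
  40 → locker 2  [load 220/290]
  40 → locker 2  [load 260/290]
  30 → locker 2  [load 290/290]
  30 → locker 3 (new)  [load 30/290]
3 storage lockers opened.

3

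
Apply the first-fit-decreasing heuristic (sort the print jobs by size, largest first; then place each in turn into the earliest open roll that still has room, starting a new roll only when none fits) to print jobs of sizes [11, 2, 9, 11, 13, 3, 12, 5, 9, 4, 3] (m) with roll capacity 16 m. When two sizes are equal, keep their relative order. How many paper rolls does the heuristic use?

6

Sorted descending: 13, 12, 11, 11, 9, 9, 5, 4, 3, 3, 2.
  13 → roll 1 (new)  [load 13/16]
  12 → roll 2 (new)  [load 12/16]
  11 → roll 3 (new)  [load 11/16]
  11 → roll 4 (new)  [load 11/16]
  9 → roll 5 (new)  [load 9/16]
  9 → roll 6 (new)  [load 9/16]
  5 → roll 3  [load 16/16]
  4 → roll 2  [load 16/16]
  3 → roll 1  [load 16/16]
  3 → roll 4  [load 14/16]
  2 → roll 4  [load 16/16]
6 paper rolls opened.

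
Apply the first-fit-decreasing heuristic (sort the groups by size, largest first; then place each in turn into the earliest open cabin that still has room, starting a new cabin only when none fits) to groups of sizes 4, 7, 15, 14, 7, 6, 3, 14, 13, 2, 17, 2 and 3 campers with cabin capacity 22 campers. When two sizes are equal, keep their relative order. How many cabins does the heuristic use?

Sorted descending: 17, 15, 14, 14, 13, 7, 7, 6, 4, 3, 3, 2, 2.
  17 → cabin 1 (new)  [load 17/22]
  15 → cabin 2 (new)  [load 15/22]
  14 → cabin 3 (new)  [load 14/22]
  14 → cabin 4 (new)  [load 14/22]
  13 → cabin 5 (new)  [load 13/22]
  7 → cabin 2  [load 22/22]
  7 → cabin 3  [load 21/22]
  6 → cabin 4  [load 20/22]
  4 → cabin 1  [load 21/22]
  3 → cabin 5  [load 16/22]
  3 → cabin 5  [load 19/22]
  2 → cabin 4  [load 22/22]
  2 → cabin 5  [load 21/22]
5 cabins opened.

5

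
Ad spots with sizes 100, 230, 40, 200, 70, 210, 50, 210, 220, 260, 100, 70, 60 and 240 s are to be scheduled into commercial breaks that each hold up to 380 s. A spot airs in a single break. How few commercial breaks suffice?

7

Total = 260 + 240 + 230 + 220 + 210 + 210 + 200 + 100 + 100 + 70 + 70 + 60 + 50 + 40 = 2060 s.
Lower bound: ⌈2060/380⌉ = 6 commercial breaks.
Also, 7 ad spots each exceed 190 s, and no two of those can share a break, so at least 7 commercial breaks are needed.
A packing using 7 commercial breaks:
  break 1: 260 + 100 = 360
  break 2: 240 + 100 + 40 = 380
  break 3: 230 + 70 + 70 = 370
  break 4: 220 + 60 + 50 = 330
  break 5: 210 = 210
  break 6: 210 = 210
  break 7: 200 = 200
This matches the lower bound, so 7 is optimal.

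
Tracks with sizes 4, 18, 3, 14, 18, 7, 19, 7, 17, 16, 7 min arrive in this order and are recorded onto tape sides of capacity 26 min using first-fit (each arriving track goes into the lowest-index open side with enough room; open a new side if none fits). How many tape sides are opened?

  4 → side 1 (new)  [load 4/26]
  18 → side 1  [load 22/26]
  3 → side 1  [load 25/26]
  14 → side 2 (new)  [load 14/26]
  18 → side 3 (new)  [load 18/26]
  7 → side 2  [load 21/26]
  19 → side 4 (new)  [load 19/26]
  7 → side 3  [load 25/26]
  17 → side 5 (new)  [load 17/26]
  16 → side 6 (new)  [load 16/26]
  7 → side 4  [load 26/26]
6 tape sides opened.

6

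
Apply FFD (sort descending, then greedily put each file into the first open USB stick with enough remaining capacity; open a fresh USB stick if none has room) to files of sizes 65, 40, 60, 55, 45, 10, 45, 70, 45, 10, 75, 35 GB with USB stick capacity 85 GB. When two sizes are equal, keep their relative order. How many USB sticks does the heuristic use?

8

Sorted descending: 75, 70, 65, 60, 55, 45, 45, 45, 40, 35, 10, 10.
  75 → USB stick 1 (new)  [load 75/85]
  70 → USB stick 2 (new)  [load 70/85]
  65 → USB stick 3 (new)  [load 65/85]
  60 → USB stick 4 (new)  [load 60/85]
  55 → USB stick 5 (new)  [load 55/85]
  45 → USB stick 6 (new)  [load 45/85]
  45 → USB stick 7 (new)  [load 45/85]
  45 → USB stick 8 (new)  [load 45/85]
  40 → USB stick 6  [load 85/85]
  35 → USB stick 7  [load 80/85]
  10 → USB stick 1  [load 85/85]
  10 → USB stick 2  [load 80/85]
8 USB sticks opened.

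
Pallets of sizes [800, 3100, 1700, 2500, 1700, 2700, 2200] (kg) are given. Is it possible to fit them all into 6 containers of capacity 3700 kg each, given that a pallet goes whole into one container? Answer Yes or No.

Yes

A valid assignment using 5 containers:
  container 1: 3100 = 3100
  container 2: 2700 + 800 = 3500
  container 3: 2500 = 2500
  container 4: 2200 = 2200
  container 5: 1700 + 1700 = 3400
That uses only 5 ≤ 6, so 6 containers are enough.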